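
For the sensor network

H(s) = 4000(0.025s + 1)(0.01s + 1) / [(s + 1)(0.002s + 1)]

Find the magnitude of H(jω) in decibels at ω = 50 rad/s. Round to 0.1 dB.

43.1 dB

At ω = 50 rad/s:
zero (1 + j50·0.025) = 1 + j1.25 → |·| ≈ 1.6008, ∠ ≈ 51.34°
zero (1 + j50·0.01) = 1 + j0.5 → |·| ≈ 1.118, ∠ ≈ 26.57°
pole (1 + j50·1) = 1 + j50 → |·| ≈ 50.01, ∠ ≈ 88.85°
pole (1 + j50·0.002) = 1 + j0.1 → |·| ≈ 1.005, ∠ ≈ 5.71°
|H| = 4000 · 1.6008 · 1.118 / (50.01 · 1.005) ≈ 142.43
Gain = 20 log₁₀(142.43) ≈ 43.07 dB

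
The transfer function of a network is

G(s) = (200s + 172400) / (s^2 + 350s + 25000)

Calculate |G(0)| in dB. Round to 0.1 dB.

G(0) = 172400 / 25000 = 6.896
20 log₁₀(6.896) ≈ 16.77 dB

16.8 dB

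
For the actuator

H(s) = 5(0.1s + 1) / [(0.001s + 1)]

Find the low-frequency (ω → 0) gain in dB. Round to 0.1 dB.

14.0 dB

H(0) = 5 · 1 / 1 = 5
20 log₁₀(5) ≈ 13.98 dB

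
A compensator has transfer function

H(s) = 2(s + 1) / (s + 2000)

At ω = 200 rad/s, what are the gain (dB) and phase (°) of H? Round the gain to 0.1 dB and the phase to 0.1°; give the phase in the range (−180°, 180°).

At s = jω = j200:
zero (s+1): 1 + j200 → |·| = √(1²+200²) = √40001 ≈ 200, ∠ = arctan(200/1) ≈ 89.71°
pole (s+2000): 2000 + j200 → |·| = √(2000²+200²) = √4040000 ≈ 2010, ∠ = arctan(200/2000) ≈ 5.71°
|H| = 2 · 200 / 2010 ≈ 0.199
Gain = 20 log₁₀(0.199) ≈ -14.02 dB
∠H = 89.71° − 5.71° = 84.00°

-14.0 dB, 84.0°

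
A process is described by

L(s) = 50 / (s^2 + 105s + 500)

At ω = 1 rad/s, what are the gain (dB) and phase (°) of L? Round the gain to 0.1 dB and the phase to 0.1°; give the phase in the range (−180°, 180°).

Substitute s = j1:
Numerator: 50 = 50 + j0
Denominator: (j1)^2 + 105(j1) + 500 = 499 + j105
|N| = √(50² + 0²) ≈ 50, ∠N ≈ 0.00°
|D| = √(499² + 105²) ≈ 509.93, ∠D ≈ 11.88°
|L| = 50 / 509.93 ≈ 0.098053
Gain = 20 log₁₀(0.098053) ≈ -20.17 dB
∠L = 0.00° − 11.88° = -11.88°

-20.2 dB, -11.9°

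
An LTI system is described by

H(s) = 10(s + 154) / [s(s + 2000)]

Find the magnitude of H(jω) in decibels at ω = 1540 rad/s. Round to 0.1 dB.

At s = jω = j1540:
zero (s+154): 154 + j1540 → |·| = √(154²+1540²) = √2395316 ≈ 1547.7, ∠ = arctan(1540/154) ≈ 84.29°
pole (s+2000): 2000 + j1540 → |·| = √(2000²+1540²) = √6371600 ≈ 2524.2, ∠ = arctan(1540/2000) ≈ 37.60°
pole at origin: |s| = 1540, ∠ = 90.00° (in denominator)
|H| = 10 · 1547.7 / 3.8873e+06 ≈ 0.0039814
Gain = 20 log₁₀(0.0039814) ≈ -48.00 dB

-48.0 dB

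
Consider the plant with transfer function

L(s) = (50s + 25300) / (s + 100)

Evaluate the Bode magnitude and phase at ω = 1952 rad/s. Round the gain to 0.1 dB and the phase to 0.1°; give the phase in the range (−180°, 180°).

Substitute s = j1952:
Numerator: 50(j1952) + 25300 = 25300 + j97600
Denominator: (j1952) + 100 = 100 + j1952
|N| = √(25300² + 97600²) ≈ 1.0083e+05, ∠N ≈ 75.47°
|D| = √(100² + 1952²) ≈ 1954.6, ∠D ≈ 87.07°
|L| = 1.0083e+05 / 1954.6 ≈ 51.586
Gain = 20 log₁₀(51.586) ≈ 34.25 dB
∠L = 75.47° − 87.07° = -11.60°

34.3 dB, -11.6°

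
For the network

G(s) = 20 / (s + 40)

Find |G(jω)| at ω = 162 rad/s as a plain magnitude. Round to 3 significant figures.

At s = jω = j162:
pole (s+40): 40 + j162 → |·| = √(40²+162²) = √27844 ≈ 166.87, ∠ = arctan(162/40) ≈ 76.13°
|G| = 20 / 166.87 ≈ 0.11985

0.120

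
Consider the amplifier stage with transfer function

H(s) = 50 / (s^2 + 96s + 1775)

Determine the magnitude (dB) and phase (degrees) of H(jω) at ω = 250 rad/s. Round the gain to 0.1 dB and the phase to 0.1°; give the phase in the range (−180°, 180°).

Substitute s = j250:
Numerator: 50 = 50 + j0
Denominator: (j250)^2 + 96(j250) + 1775 = -60725 + j24000
|N| = √(50² + 0²) ≈ 50, ∠N ≈ 0.00°
|D| = √(60725² + 24000²) ≈ 65296, ∠D ≈ 158.43°
|H| = 50 / 65296 ≈ 0.00076574
Gain = 20 log₁₀(0.00076574) ≈ -62.32 dB
∠H = 0.00° − 158.43° = -158.43°

-62.3 dB, -158.4°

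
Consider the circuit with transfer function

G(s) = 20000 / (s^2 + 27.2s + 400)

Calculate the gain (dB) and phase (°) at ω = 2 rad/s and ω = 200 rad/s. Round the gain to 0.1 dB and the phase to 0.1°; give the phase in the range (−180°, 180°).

At s = jω = j2:
quadratic: (j2)² + 27.2·j2 + 400 = 396 + j54.4 → |·| ≈ 399.72, ∠ ≈ 7.82°
|G| = 20000 / 399.72 ≈ 50.035
Gain = 20 log₁₀(50.035) ≈ 33.99 dB
∠G = 0.00° − 7.82° = -7.82°

At s = jω = j200:
quadratic: (j200)² + 27.2·j200 + 400 = -39600 + j5440 → |·| ≈ 39972, ∠ ≈ 172.18°
|G| = 20000 / 39972 ≈ 0.50035
Gain = 20 log₁₀(0.50035) ≈ -6.01 dB
∠G = 0.00° − 172.18° = -172.18°

ω = 2: 34.0 dB, -7.8°; ω = 200: -6.0 dB, -172.2°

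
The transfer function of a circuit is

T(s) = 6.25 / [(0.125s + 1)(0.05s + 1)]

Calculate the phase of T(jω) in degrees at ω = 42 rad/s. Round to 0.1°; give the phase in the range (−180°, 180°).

At ω = 42 rad/s:
pole (1 + j42·0.125) = 1 + j5.25 → |·| ≈ 5.3444, ∠ ≈ 79.22°
pole (1 + j42·0.05) = 1 + j2.1 → |·| ≈ 2.3259, ∠ ≈ 64.54°
∠T = (0°) − (79.22° + 64.54°) = -143.76°

-143.8°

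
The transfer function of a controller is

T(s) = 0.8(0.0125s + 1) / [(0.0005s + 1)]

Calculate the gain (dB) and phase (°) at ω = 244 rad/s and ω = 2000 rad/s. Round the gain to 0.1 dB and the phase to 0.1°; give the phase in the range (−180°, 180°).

At ω = 244 rad/s:
zero (1 + j244·0.0125) = 1 + j3.05 → |·| ≈ 3.2098, ∠ ≈ 71.85°
pole (1 + j244·0.0005) = 1 + j0.122 → |·| ≈ 1.0074, ∠ ≈ 6.96°
|T| = 0.8 · 3.2098 / (1.0074) ≈ 2.549
Gain = 20 log₁₀(2.549) ≈ 8.13 dB
∠T = (71.85°) − (6.96°) = 64.89°

At ω = 2000 rad/s:
zero (1 + j2000·0.0125) = 1 + j25 → |·| ≈ 25.02, ∠ ≈ 87.71°
pole (1 + j2000·0.0005) = 1 + j1 → |·| ≈ 1.4142, ∠ ≈ 45.00°
|T| = 0.8 · 25.02 / (1.4142) ≈ 14.154
Gain = 20 log₁₀(14.154) ≈ 23.02 dB
∠T = (87.71°) − (45.00°) = 42.71°

ω = 244: 8.1 dB, 64.9°; ω = 2000: 23.0 dB, 42.7°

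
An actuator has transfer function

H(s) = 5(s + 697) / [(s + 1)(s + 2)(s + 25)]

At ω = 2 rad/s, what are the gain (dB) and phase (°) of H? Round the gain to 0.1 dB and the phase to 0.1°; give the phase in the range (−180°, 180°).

At s = jω = j2:
zero (s+697): 697 + j2 → |·| = √(697²+2²) = √485813 ≈ 697, ∠ = arctan(2/697) ≈ 0.16°
pole (s+1): 1 + j2 → |·| = √(1²+2²) = √5 ≈ 2.2361, ∠ = arctan(2/1) ≈ 63.43°
pole (s+2): 2 + j2 → |·| = √(2²+2²) = √8 ≈ 2.8284, ∠ = arctan(2/2) ≈ 45.00°
pole (s+25): 25 + j2 → |·| = √(25²+2²) = √629 ≈ 25.08, ∠ = arctan(2/25) ≈ 4.57°
|H| = 5 · 697 / 158.62 ≈ 21.971
Gain = 20 log₁₀(21.971) ≈ 26.84 dB
∠H = 0.16° − 113.00° = -112.84°

26.8 dB, -112.8°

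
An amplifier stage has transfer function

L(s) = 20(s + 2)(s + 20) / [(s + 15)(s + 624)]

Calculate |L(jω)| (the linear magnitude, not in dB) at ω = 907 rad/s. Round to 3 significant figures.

At s = jω = j907:
zero (s+2): 2 + j907 → |·| = √(2²+907²) = √822653 ≈ 907, ∠ = arctan(907/2) ≈ 89.87°
zero (s+20): 20 + j907 → |·| = √(20²+907²) = √823049 ≈ 907.22, ∠ = arctan(907/20) ≈ 88.74°
pole (s+15): 15 + j907 → |·| = √(15²+907²) = √822874 ≈ 907.12, ∠ = arctan(907/15) ≈ 89.05°
pole (s+624): 624 + j907 → |·| = √(624²+907²) = √1212025 ≈ 1100.9, ∠ = arctan(907/624) ≈ 55.47°
|L| = 20 · 8.2285e+05 / 9.9865e+05 ≈ 16.479

16.5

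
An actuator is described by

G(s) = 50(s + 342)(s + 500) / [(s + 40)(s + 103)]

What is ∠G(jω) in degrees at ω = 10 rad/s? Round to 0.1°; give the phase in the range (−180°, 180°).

-16.8°

At s = jω = j10:
zero (s+342): 342 + j10 → |·| = √(342²+10²) = √117064 ≈ 342.15, ∠ = arctan(10/342) ≈ 1.67°
zero (s+500): 500 + j10 → |·| = √(500²+10²) = √250100 ≈ 500.1, ∠ = arctan(10/500) ≈ 1.15°
pole (s+40): 40 + j10 → |·| = √(40²+10²) = √1700 ≈ 41.231, ∠ = arctan(10/40) ≈ 14.04°
pole (s+103): 103 + j10 → |·| = √(103²+10²) = √10709 ≈ 103.48, ∠ = arctan(10/103) ≈ 5.55°
∠G = 2.82° − 19.59° = -16.77°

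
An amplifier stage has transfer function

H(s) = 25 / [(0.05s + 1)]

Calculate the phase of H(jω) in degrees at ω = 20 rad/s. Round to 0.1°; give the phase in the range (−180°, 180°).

At ω = 20 rad/s:
pole (1 + j20·0.05) = 1 + j1 → |·| ≈ 1.4142, ∠ ≈ 45.00°
∠H = (0°) − (45.00°) = -45.00°

-45.0°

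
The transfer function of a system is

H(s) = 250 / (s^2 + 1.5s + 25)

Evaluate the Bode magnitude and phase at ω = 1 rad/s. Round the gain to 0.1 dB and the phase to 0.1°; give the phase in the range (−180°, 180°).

At s = jω = j1:
quadratic: (j1)² + 1.5·j1 + 25 = 24 + j1.5 → |·| ≈ 24.047, ∠ ≈ 3.58°
|H| = 250 / 24.047 ≈ 10.396
Gain = 20 log₁₀(10.396) ≈ 20.34 dB
∠H = 0.00° − 3.58° = -3.58°

20.3 dB, -3.6°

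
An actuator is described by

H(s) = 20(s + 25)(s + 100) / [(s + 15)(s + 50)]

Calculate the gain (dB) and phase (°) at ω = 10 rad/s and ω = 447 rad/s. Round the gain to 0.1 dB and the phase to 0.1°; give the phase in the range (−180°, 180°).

At s = jω = j10:
zero (s+25): 25 + j10 → |·| = √(25²+10²) = √725 ≈ 26.926, ∠ = arctan(10/25) ≈ 21.80°
zero (s+100): 100 + j10 → |·| = √(100²+10²) = √10100 ≈ 100.5, ∠ = arctan(10/100) ≈ 5.71°
pole (s+15): 15 + j10 → |·| = √(15²+10²) = √325 ≈ 18.028, ∠ = arctan(10/15) ≈ 33.69°
pole (s+50): 50 + j10 → |·| = √(50²+10²) = √2600 ≈ 50.99, ∠ = arctan(10/50) ≈ 11.31°
|H| = 20 · 2706.1 / 919.25 ≈ 58.876
Gain = 20 log₁₀(58.876) ≈ 35.40 dB
∠H = 27.51° − 45.00° = -17.49°

At s = jω = j447:
zero (s+25): 25 + j447 → |·| = √(25²+447²) = √200434 ≈ 447.7, ∠ = arctan(447/25) ≈ 86.80°
zero (s+100): 100 + j447 → |·| = √(100²+447²) = √209809 ≈ 458.05, ∠ = arctan(447/100) ≈ 77.39°
pole (s+15): 15 + j447 → |·| = √(15²+447²) = √200034 ≈ 447.25, ∠ = arctan(447/15) ≈ 88.08°
pole (s+50): 50 + j447 → |·| = √(50²+447²) = √202309 ≈ 449.79, ∠ = arctan(447/50) ≈ 83.62°
|H| = 20 · 2.0507e+05 / 2.0117e+05 ≈ 20.388
Gain = 20 log₁₀(20.388) ≈ 26.19 dB
∠H = 164.19° − 171.70° = -7.51°

ω = 10: 35.4 dB, -17.5°; ω = 447: 26.2 dB, -7.5°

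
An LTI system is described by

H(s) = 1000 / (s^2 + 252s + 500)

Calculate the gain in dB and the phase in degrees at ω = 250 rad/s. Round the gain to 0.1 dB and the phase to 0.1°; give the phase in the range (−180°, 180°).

Substitute s = j250:
Numerator: 1000 = 1000 + j0
Denominator: (j250)^2 + 252(j250) + 500 = -62000 + j63000
|N| = √(1000² + 0²) ≈ 1000, ∠N ≈ 0.00°
|D| = √(62000² + 63000²) ≈ 88391, ∠D ≈ 134.54°
|H| = 1000 / 88391 ≈ 0.011313
Gain = 20 log₁₀(0.011313) ≈ -38.93 dB
∠H = 0.00° − 134.54° = -134.54°

-38.9 dB, -134.5°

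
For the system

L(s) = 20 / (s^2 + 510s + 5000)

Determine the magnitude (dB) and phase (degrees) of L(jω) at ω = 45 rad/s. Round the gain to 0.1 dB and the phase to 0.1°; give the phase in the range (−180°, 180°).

Substitute s = j45:
Numerator: 20 = 20 + j0
Denominator: (j45)^2 + 510(j45) + 5000 = 2975 + j22950
|N| = √(20² + 0²) ≈ 20, ∠N ≈ 0.00°
|D| = √(2975² + 22950²) ≈ 23142, ∠D ≈ 82.61°
|L| = 20 / 23142 ≈ 0.00086423
Gain = 20 log₁₀(0.00086423) ≈ -61.27 dB
∠L = 0.00° − 82.61° = -82.61°

-61.3 dB, -82.6°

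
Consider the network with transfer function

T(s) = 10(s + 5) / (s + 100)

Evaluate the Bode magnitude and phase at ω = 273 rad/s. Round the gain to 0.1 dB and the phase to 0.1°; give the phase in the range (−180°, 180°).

19.5 dB, 19.1°

At s = jω = j273:
zero (s+5): 5 + j273 → |·| = √(5²+273²) = √74554 ≈ 273.05, ∠ = arctan(273/5) ≈ 88.95°
pole (s+100): 100 + j273 → |·| = √(100²+273²) = √84529 ≈ 290.74, ∠ = arctan(273/100) ≈ 69.88°
|T| = 10 · 273.05 / 290.74 ≈ 9.3916
Gain = 20 log₁₀(9.3916) ≈ 19.45 dB
∠T = 88.95° − 69.88° = 19.07°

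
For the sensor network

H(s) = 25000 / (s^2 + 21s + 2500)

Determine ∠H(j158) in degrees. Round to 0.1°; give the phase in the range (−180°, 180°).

-171.6°

At s = jω = j158:
quadratic: (j158)² + 21·j158 + 2500 = -22464 + j3318 → |·| ≈ 22708, ∠ ≈ 171.60°
∠H = 0.00° − 171.60° = -171.60°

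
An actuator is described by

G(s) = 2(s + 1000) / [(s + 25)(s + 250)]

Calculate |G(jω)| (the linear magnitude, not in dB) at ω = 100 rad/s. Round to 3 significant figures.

0.0724

At s = jω = j100:
zero (s+1000): 1000 + j100 → |·| = √(1000²+100²) = √1010000 ≈ 1005, ∠ = arctan(100/1000) ≈ 5.71°
pole (s+25): 25 + j100 → |·| = √(25²+100²) = √10625 ≈ 103.08, ∠ = arctan(100/25) ≈ 75.96°
pole (s+250): 250 + j100 → |·| = √(250²+100²) = √72500 ≈ 269.26, ∠ = arctan(100/250) ≈ 21.80°
|G| = 2 · 1005 / 27755 ≈ 0.072419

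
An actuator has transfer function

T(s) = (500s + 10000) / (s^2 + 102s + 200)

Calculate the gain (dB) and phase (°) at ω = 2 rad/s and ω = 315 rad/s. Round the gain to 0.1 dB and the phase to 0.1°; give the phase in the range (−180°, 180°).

ω = 2: 31.0 dB, -40.4°; ω = 315: 3.6 dB, -75.7°

Substitute s = j2:
Numerator: 500(j2) + 10000 = 10000 + j1000
Denominator: (j2)^2 + 102(j2) + 200 = 196 + j204
|N| = √(10000² + 1000²) ≈ 10050, ∠N ≈ 5.71°
|D| = √(196² + 204²) ≈ 282.9, ∠D ≈ 46.15°
|T| = 10050 / 282.9 ≈ 35.525
Gain = 20 log₁₀(35.525) ≈ 31.01 dB
∠T = 5.71° − 46.15° = -40.44°

Substitute s = j315:
Numerator: 500(j315) + 10000 = 10000 + j157500
Denominator: (j315)^2 + 102(j315) + 200 = -99025 + j32130
|N| = √(10000² + 157500²) ≈ 1.5782e+05, ∠N ≈ 86.37°
|D| = √(99025² + 32130²) ≈ 1.0411e+05, ∠D ≈ 162.02°
|T| = 1.5782e+05 / 1.0411e+05 ≈ 1.5159
Gain = 20 log₁₀(1.5159) ≈ 3.61 dB
∠T = 86.37° − 162.02° = -75.65°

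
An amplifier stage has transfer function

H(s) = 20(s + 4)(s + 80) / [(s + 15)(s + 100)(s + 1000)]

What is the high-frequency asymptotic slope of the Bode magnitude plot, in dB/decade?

Each pole contributes −20 dB/decade at high frequency; each zero contributes +20 dB/decade.
Net: 2 zero(s) − 3 pole(s) → -20 dB/decade.

-20 dB/decade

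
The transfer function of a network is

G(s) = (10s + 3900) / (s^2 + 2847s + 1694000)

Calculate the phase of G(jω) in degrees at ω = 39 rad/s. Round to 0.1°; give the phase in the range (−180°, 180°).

Substitute s = j39:
Numerator: 10(j39) + 3900 = 3900 + j390
Denominator: (j39)^2 + 2847(j39) + 1694000 = 1692479 + j111033
|N| = √(3900² + 390²) ≈ 3919.5, ∠N ≈ 5.71°
|D| = √(1692479² + 111033²) ≈ 1.6961e+06, ∠D ≈ 3.75°
∠G = 5.71° − 3.75° = 1.96°

2.0°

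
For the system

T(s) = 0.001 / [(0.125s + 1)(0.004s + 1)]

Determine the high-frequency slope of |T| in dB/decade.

-40 dB/decade

Each pole contributes −20 dB/decade at high frequency; each zero contributes +20 dB/decade.
Net: 0 zero(s) − 2 pole(s) → -40 dB/decade.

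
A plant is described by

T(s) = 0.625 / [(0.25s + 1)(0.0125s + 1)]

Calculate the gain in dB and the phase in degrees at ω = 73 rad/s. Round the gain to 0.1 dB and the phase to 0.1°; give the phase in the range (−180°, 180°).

At ω = 73 rad/s:
pole (1 + j73·0.25) = 1 + j18.25 → |·| ≈ 18.277, ∠ ≈ 86.86°
pole (1 + j73·0.0125) = 1 + j0.9125 → |·| ≈ 1.3538, ∠ ≈ 42.38°
|T| = 0.625 · 1 / (18.277 · 1.3538) ≈ 0.025259
Gain = 20 log₁₀(0.025259) ≈ -31.95 dB
∠T = (0°) − (86.86° + 42.38°) = -129.24°

-32.0 dB, -129.2°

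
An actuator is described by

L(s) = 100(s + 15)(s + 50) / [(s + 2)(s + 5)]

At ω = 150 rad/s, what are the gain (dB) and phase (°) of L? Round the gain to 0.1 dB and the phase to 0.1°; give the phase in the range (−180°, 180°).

40.5 dB, -21.5°

At s = jω = j150:
zero (s+15): 15 + j150 → |·| = √(15²+150²) = √22725 ≈ 150.75, ∠ = arctan(150/15) ≈ 84.29°
zero (s+50): 50 + j150 → |·| = √(50²+150²) = √25000 ≈ 158.11, ∠ = arctan(150/50) ≈ 71.57°
pole (s+2): 2 + j150 → |·| = √(2²+150²) = √22504 ≈ 150.01, ∠ = arctan(150/2) ≈ 89.24°
pole (s+5): 5 + j150 → |·| = √(5²+150²) = √22525 ≈ 150.08, ∠ = arctan(150/5) ≈ 88.09°
|L| = 100 · 23835 / 22514 ≈ 105.87
Gain = 20 log₁₀(105.87) ≈ 40.50 dB
∠L = 155.86° − 177.33° = -21.47°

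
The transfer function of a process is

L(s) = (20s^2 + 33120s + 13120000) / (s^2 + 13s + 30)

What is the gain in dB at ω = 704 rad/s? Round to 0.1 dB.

33.5 dB

Substitute s = j704:
Numerator: 20(j704)^2 + 33120(j704) + 13120000 = 3207680 + j23316480
Denominator: (j704)^2 + 13(j704) + 30 = -495586 + j9152
|N| = √(3207680² + 23316480²) ≈ 2.3536e+07, ∠N ≈ 82.17°
|D| = √(495586² + 9152²) ≈ 4.9567e+05, ∠D ≈ 178.94°
|L| = 2.3536e+07 / 4.9567e+05 ≈ 47.483
Gain = 20 log₁₀(47.483) ≈ 33.53 dB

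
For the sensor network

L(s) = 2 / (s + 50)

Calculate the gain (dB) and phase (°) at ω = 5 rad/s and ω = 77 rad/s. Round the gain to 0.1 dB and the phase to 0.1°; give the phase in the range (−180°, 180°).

ω = 5: -28.0 dB, -5.7°; ω = 77: -33.2 dB, -57.0°

Substitute s = j5:
Numerator: 2 = 2 + j0
Denominator: (j5) + 50 = 50 + j5
|N| = √(2² + 0²) ≈ 2, ∠N ≈ 0.00°
|D| = √(50² + 5²) ≈ 50.249, ∠D ≈ 5.71°
|L| = 2 / 50.249 ≈ 0.039802
Gain = 20 log₁₀(0.039802) ≈ -28.00 dB
∠L = 0.00° − 5.71° = -5.71°

Substitute s = j77:
Numerator: 2 = 2 + j0
Denominator: (j77) + 50 = 50 + j77
|N| = √(2² + 0²) ≈ 2, ∠N ≈ 0.00°
|D| = √(50² + 77²) ≈ 91.81, ∠D ≈ 57.00°
|L| = 2 / 91.81 ≈ 0.021784
Gain = 20 log₁₀(0.021784) ≈ -33.24 dB
∠L = 0.00° − 57.00° = -57.00°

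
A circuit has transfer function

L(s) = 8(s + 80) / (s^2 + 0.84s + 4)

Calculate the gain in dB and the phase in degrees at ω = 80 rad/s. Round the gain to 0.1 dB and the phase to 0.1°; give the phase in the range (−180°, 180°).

At s = jω = j80:
zero (s+80): 80 + j80 → |·| = √(80²+80²) = √12800 ≈ 113.14, ∠ = arctan(80/80) ≈ 45.00°
quadratic: (j80)² + 0.84·j80 + 4 = -6396 + j67.2 → |·| ≈ 6396.4, ∠ ≈ 179.40°
|L| = 8 · 113.14 / 6396.4 ≈ 0.1415
Gain = 20 log₁₀(0.1415) ≈ -16.98 dB
∠L = 45.00° − 179.40° = -134.40°

-17.0 dB, -134.4°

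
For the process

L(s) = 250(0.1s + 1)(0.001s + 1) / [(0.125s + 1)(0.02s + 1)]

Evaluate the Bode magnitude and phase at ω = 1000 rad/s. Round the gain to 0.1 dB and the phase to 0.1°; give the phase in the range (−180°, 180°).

At ω = 1000 rad/s:
zero (1 + j1000·0.1) = 1 + j100 → |·| ≈ 100, ∠ ≈ 89.43°
zero (1 + j1000·0.001) = 1 + j1 → |·| ≈ 1.4142, ∠ ≈ 45.00°
pole (1 + j1000·0.125) = 1 + j125 → |·| ≈ 125, ∠ ≈ 89.54°
pole (1 + j1000·0.02) = 1 + j20 → |·| ≈ 20.025, ∠ ≈ 87.14°
|L| = 250 · 100 · 1.4142 / (125 · 20.025) ≈ 14.124
Gain = 20 log₁₀(14.124) ≈ 23.00 dB
∠L = (89.43° + 45.00°) − (89.54° + 87.14°) = -42.25°

23.0 dB, -42.3°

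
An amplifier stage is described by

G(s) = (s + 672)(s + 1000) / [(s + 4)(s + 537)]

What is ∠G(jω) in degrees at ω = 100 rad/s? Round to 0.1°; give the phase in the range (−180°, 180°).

-84.1°

At s = jω = j100:
zero (s+672): 672 + j100 → |·| = √(672²+100²) = √461584 ≈ 679.4, ∠ = arctan(100/672) ≈ 8.46°
zero (s+1000): 1000 + j100 → |·| = √(1000²+100²) = √1010000 ≈ 1005, ∠ = arctan(100/1000) ≈ 5.71°
pole (s+4): 4 + j100 → |·| = √(4²+100²) = √10016 ≈ 100.08, ∠ = arctan(100/4) ≈ 87.71°
pole (s+537): 537 + j100 → |·| = √(537²+100²) = √298369 ≈ 546.23, ∠ = arctan(100/537) ≈ 10.55°
∠G = 14.17° − 98.26° = -84.09°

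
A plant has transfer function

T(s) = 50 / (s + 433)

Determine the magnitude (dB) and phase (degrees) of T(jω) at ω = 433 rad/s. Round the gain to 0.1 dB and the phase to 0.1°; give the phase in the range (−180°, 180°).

Substitute s = j433:
Numerator: 50 = 50 + j0
Denominator: (j433) + 433 = 433 + j433
|N| = √(50² + 0²) ≈ 50, ∠N ≈ 0.00°
|D| = √(433² + 433²) ≈ 612.35, ∠D ≈ 45.00°
|T| = 50 / 612.35 ≈ 0.081653
Gain = 20 log₁₀(0.081653) ≈ -21.76 dB
∠T = 0.00° − 45.00° = -45.00°

-21.8 dB, -45.0°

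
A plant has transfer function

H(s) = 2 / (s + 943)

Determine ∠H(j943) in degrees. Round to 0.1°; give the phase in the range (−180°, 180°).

Substitute s = j943:
Numerator: 2 = 2 + j0
Denominator: (j943) + 943 = 943 + j943
|N| = √(2² + 0²) ≈ 2, ∠N ≈ 0.00°
|D| = √(943² + 943²) ≈ 1333.6, ∠D ≈ 45.00°
∠H = 0.00° − 45.00° = -45.00°

-45.0°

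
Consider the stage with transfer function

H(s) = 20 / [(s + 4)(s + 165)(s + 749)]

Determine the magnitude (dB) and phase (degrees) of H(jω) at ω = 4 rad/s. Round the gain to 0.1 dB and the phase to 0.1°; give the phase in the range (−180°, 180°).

-90.9 dB, -46.7°

At s = jω = j4:
pole (s+4): 4 + j4 → |·| = √(4²+4²) = √32 ≈ 5.6569, ∠ = arctan(4/4) ≈ 45.00°
pole (s+165): 165 + j4 → |·| = √(165²+4²) = √27241 ≈ 165.05, ∠ = arctan(4/165) ≈ 1.39°
pole (s+749): 749 + j4 → |·| = √(749²+4²) = √561017 ≈ 749.01, ∠ = arctan(4/749) ≈ 0.31°
|H| = 20 / 6.9933e+05 ≈ 2.8599e-05
Gain = 20 log₁₀(2.8599e-05) ≈ -90.87 dB
∠H = 0.00° − 46.70° = -46.70°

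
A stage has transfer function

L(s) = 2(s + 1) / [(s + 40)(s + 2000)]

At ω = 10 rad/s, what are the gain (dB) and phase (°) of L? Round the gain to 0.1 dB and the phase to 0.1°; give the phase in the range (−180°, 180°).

At s = jω = j10:
zero (s+1): 1 + j10 → |·| = √(1²+10²) = √101 ≈ 10.05, ∠ = arctan(10/1) ≈ 84.29°
pole (s+40): 40 + j10 → |·| = √(40²+10²) = √1700 ≈ 41.231, ∠ = arctan(10/40) ≈ 14.04°
pole (s+2000): 2000 + j10 → |·| = √(2000²+10²) = √4000100 ≈ 2000, ∠ = arctan(10/2000) ≈ 0.29°
|L| = 2 · 10.05 / 82462 ≈ 0.00024375
Gain = 20 log₁₀(0.00024375) ≈ -72.26 dB
∠L = 84.29° − 14.33° = 69.96°

-72.3 dB, 70.0°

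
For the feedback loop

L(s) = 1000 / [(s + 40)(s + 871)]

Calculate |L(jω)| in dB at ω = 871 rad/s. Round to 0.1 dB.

At s = jω = j871:
pole (s+40): 40 + j871 → |·| = √(40²+871²) = √760241 ≈ 871.92, ∠ = arctan(871/40) ≈ 87.37°
pole (s+871): 871 + j871 → |·| = √(871²+871²) = √1517282 ≈ 1231.8, ∠ = arctan(871/871) ≈ 45.00°
|L| = 1000 / 1.074e+06 ≈ 0.0009311
Gain = 20 log₁₀(0.0009311) ≈ -60.62 dB

-60.6 dB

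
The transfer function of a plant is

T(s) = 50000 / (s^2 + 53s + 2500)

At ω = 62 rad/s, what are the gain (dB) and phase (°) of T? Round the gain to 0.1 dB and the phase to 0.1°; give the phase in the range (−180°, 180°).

At s = jω = j62:
quadratic: (j62)² + 53·j62 + 2500 = -1344 + j3286 → |·| ≈ 3550.2, ∠ ≈ 112.24°
|T| = 50000 / 3550.2 ≈ 14.084
Gain = 20 log₁₀(14.084) ≈ 22.97 dB
∠T = 0.00° − 112.24° = -112.24°

23.0 dB, -112.2°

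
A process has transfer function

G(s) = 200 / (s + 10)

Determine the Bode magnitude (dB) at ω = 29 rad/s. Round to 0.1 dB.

Substitute s = j29:
Numerator: 200 = 200 + j0
Denominator: (j29) + 10 = 10 + j29
|N| = √(200² + 0²) ≈ 200, ∠N ≈ 0.00°
|D| = √(10² + 29²) ≈ 30.676, ∠D ≈ 70.97°
|G| = 200 / 30.676 ≈ 6.5198
Gain = 20 log₁₀(6.5198) ≈ 16.28 dB

16.3 dB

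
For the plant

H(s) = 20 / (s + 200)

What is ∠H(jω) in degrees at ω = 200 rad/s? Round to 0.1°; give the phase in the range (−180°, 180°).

-45.0°

Substitute s = j200:
Numerator: 20 = 20 + j0
Denominator: (j200) + 200 = 200 + j200
|N| = √(20² + 0²) ≈ 20, ∠N ≈ 0.00°
|D| = √(200² + 200²) ≈ 282.84, ∠D ≈ 45.00°
∠H = 0.00° − 45.00° = -45.00°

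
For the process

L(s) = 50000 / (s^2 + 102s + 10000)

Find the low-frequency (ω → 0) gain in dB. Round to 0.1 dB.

L(0) = 50000 / 10000 = 5
20 log₁₀(5) ≈ 13.98 dB

14.0 dB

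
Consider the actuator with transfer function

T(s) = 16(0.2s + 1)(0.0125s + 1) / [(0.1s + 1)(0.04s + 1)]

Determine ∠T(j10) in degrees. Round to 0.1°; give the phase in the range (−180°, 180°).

3.8°

At ω = 10 rad/s:
zero (1 + j10·0.2) = 1 + j2 → |·| ≈ 2.2361, ∠ ≈ 63.43°
zero (1 + j10·0.0125) = 1 + j0.125 → |·| ≈ 1.0078, ∠ ≈ 7.13°
pole (1 + j10·0.1) = 1 + j1 → |·| ≈ 1.4142, ∠ ≈ 45.00°
pole (1 + j10·0.04) = 1 + j0.4 → |·| ≈ 1.077, ∠ ≈ 21.80°
∠T = (63.43° + 7.13°) − (45.00° + 21.80°) = 3.76°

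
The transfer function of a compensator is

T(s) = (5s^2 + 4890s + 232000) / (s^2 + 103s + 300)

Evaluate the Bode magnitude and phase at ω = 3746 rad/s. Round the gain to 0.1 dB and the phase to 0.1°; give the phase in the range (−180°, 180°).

14.2 dB, -13.1°

Substitute s = j3746:
Numerator: 5(j3746)^2 + 4890(j3746) + 232000 = -69930580 + j18317940
Denominator: (j3746)^2 + 103(j3746) + 300 = -14032216 + j385838
|N| = √(69930580² + 18317940²) ≈ 7.229e+07, ∠N ≈ 165.32°
|D| = √(14032216² + 385838²) ≈ 1.4038e+07, ∠D ≈ 178.42°
|T| = 7.229e+07 / 1.4038e+07 ≈ 5.1496
Gain = 20 log₁₀(5.1496) ≈ 14.24 dB
∠T = 165.32° − 178.42° = -13.10°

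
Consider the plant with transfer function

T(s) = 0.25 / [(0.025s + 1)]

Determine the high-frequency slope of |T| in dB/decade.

Each pole contributes −20 dB/decade at high frequency; each zero contributes +20 dB/decade.
Net: 0 zero(s) − 1 pole(s) → -20 dB/decade.

-20 dB/decade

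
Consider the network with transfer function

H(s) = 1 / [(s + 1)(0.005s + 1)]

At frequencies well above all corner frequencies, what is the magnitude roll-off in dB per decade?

Each pole contributes −20 dB/decade at high frequency; each zero contributes +20 dB/decade.
Net: 0 zero(s) − 2 pole(s) → -40 dB/decade.

-40 dB/decade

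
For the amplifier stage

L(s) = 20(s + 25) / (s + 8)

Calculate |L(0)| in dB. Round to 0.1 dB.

L(0) = 20·25 / (8) = 62.5
20 log₁₀(62.5) ≈ 35.92 dB

35.9 dB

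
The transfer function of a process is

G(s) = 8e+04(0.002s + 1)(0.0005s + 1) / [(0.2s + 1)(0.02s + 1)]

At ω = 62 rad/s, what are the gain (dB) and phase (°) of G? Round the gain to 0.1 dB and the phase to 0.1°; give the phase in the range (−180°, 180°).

72.2 dB, -127.7°

At ω = 62 rad/s:
zero (1 + j62·0.002) = 1 + j0.124 → |·| ≈ 1.0077, ∠ ≈ 7.07°
zero (1 + j62·0.0005) = 1 + j0.031 → |·| ≈ 1.0005, ∠ ≈ 1.78°
pole (1 + j62·0.2) = 1 + j12.4 → |·| ≈ 12.44, ∠ ≈ 85.39°
pole (1 + j62·0.02) = 1 + j1.24 → |·| ≈ 1.593, ∠ ≈ 51.12°
|G| = 8e+04 · 1.0077 · 1.0005 / (12.44 · 1.593) ≈ 4070.1
Gain = 20 log₁₀(4070.1) ≈ 72.19 dB
∠G = (7.07° + 1.78°) − (85.39° + 51.12°) = -127.66°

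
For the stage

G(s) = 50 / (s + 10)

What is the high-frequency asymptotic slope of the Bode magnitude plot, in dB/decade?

-20 dB/decade

Each pole contributes −20 dB/decade at high frequency; each zero contributes +20 dB/decade.
Net: 0 zero(s) − 1 pole(s) → -20 dB/decade.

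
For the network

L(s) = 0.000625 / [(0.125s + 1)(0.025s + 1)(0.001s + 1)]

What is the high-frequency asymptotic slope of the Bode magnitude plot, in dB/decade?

-60 dB/decade

Each pole contributes −20 dB/decade at high frequency; each zero contributes +20 dB/decade.
Net: 0 zero(s) − 3 pole(s) → -60 dB/decade.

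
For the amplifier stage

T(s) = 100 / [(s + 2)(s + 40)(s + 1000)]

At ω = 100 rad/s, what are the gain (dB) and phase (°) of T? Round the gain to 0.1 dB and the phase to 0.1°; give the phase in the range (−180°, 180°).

-100.7 dB, -162.8°

At s = jω = j100:
pole (s+2): 2 + j100 → |·| = √(2²+100²) = √10004 ≈ 100.02, ∠ = arctan(100/2) ≈ 88.85°
pole (s+40): 40 + j100 → |·| = √(40²+100²) = √11600 ≈ 107.7, ∠ = arctan(100/40) ≈ 68.20°
pole (s+1000): 1000 + j100 → |·| = √(1000²+100²) = √1010000 ≈ 1005, ∠ = arctan(100/1000) ≈ 5.71°
|T| = 100 / 1.0826e+07 ≈ 9.237e-06
Gain = 20 log₁₀(9.237e-06) ≈ -100.69 dB
∠T = 0.00° − 162.76° = -162.76°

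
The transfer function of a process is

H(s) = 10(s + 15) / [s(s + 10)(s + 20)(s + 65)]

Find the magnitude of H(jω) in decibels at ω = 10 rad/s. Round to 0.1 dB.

At s = jω = j10:
zero (s+15): 15 + j10 → |·| = √(15²+10²) = √325 ≈ 18.028, ∠ = arctan(10/15) ≈ 33.69°
pole (s+10): 10 + j10 → |·| = √(10²+10²) = √200 ≈ 14.142, ∠ = arctan(10/10) ≈ 45.00°
pole (s+20): 20 + j10 → |·| = √(20²+10²) = √500 ≈ 22.361, ∠ = arctan(10/20) ≈ 26.57°
pole (s+65): 65 + j10 → |·| = √(65²+10²) = √4325 ≈ 65.765, ∠ = arctan(10/65) ≈ 8.75°
pole at origin: |s| = 10, ∠ = 90.00° (in denominator)
|H| = 10 · 18.028 / 2.0797e+05 ≈ 0.00086686
Gain = 20 log₁₀(0.00086686) ≈ -61.24 dB

-61.2 dB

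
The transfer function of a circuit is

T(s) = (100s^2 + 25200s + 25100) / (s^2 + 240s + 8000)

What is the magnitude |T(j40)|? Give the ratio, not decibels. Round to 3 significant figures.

Substitute s = j40:
Numerator: 100(j40)^2 + 25200(j40) + 25100 = -134900 + j1008000
Denominator: (j40)^2 + 240(j40) + 8000 = 6400 + j9600
|N| = √(134900² + 1008000²) ≈ 1.017e+06, ∠N ≈ 97.62°
|D| = √(6400² + 9600²) ≈ 11538, ∠D ≈ 56.31°
|T| = 1.017e+06 / 11538 ≈ 88.144

88.1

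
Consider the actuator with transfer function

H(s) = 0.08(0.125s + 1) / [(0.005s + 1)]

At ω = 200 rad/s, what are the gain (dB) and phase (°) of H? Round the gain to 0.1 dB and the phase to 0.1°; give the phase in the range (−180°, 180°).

3.0 dB, 42.7°

At ω = 200 rad/s:
zero (1 + j200·0.125) = 1 + j25 → |·| ≈ 25.02, ∠ ≈ 87.71°
pole (1 + j200·0.005) = 1 + j1 → |·| ≈ 1.4142, ∠ ≈ 45.00°
|H| = 0.08 · 25.02 / (1.4142) ≈ 1.4154
Gain = 20 log₁₀(1.4154) ≈ 3.02 dB
∠H = (87.71°) − (45.00°) = 42.71°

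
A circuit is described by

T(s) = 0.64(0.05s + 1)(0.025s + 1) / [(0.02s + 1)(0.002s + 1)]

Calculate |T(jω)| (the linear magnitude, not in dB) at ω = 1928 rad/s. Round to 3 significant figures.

At ω = 1928 rad/s:
zero (1 + j1928·0.05) = 1 + j96.4 → |·| ≈ 96.405, ∠ ≈ 89.41°
zero (1 + j1928·0.025) = 1 + j48.2 → |·| ≈ 48.21, ∠ ≈ 88.81°
pole (1 + j1928·0.02) = 1 + j38.56 → |·| ≈ 38.573, ∠ ≈ 88.51°
pole (1 + j1928·0.002) = 1 + j3.856 → |·| ≈ 3.9836, ∠ ≈ 75.46°
|T| = 0.64 · 96.405 · 48.21 / (38.573 · 3.9836) ≈ 19.358

19.4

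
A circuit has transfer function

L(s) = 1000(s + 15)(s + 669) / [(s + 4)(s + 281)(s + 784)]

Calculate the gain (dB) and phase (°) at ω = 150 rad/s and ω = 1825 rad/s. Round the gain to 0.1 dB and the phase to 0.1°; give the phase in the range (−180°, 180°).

ω = 150: 8.7 dB, -30.5°; ω = 1825: -5.5 dB, -78.5°

At s = jω = j150:
zero (s+15): 15 + j150 → |·| = √(15²+150²) = √22725 ≈ 150.75, ∠ = arctan(150/15) ≈ 84.29°
zero (s+669): 669 + j150 → |·| = √(669²+150²) = √470061 ≈ 685.61, ∠ = arctan(150/669) ≈ 12.64°
pole (s+4): 4 + j150 → |·| = √(4²+150²) = √22516 ≈ 150.05, ∠ = arctan(150/4) ≈ 88.47°
pole (s+281): 281 + j150 → |·| = √(281²+150²) = √101461 ≈ 318.53, ∠ = arctan(150/281) ≈ 28.09°
pole (s+784): 784 + j150 → |·| = √(784²+150²) = √637156 ≈ 798.22, ∠ = arctan(150/784) ≈ 10.83°
|L| = 1000 · 1.0336e+05 / 3.8151e+07 ≈ 2.7092
Gain = 20 log₁₀(2.7092) ≈ 8.66 dB
∠L = 96.93° − 127.39° = -30.46°

At s = jω = j1825:
zero (s+15): 15 + j1825 → |·| = √(15²+1825²) = √3330850 ≈ 1825.1, ∠ = arctan(1825/15) ≈ 89.53°
zero (s+669): 669 + j1825 → |·| = √(669²+1825²) = √3778186 ≈ 1943.8, ∠ = arctan(1825/669) ≈ 69.87°
pole (s+4): 4 + j1825 → |·| = √(4²+1825²) = √3330641 ≈ 1825, ∠ = arctan(1825/4) ≈ 89.87°
pole (s+281): 281 + j1825 → |·| = √(281²+1825²) = √3409586 ≈ 1846.5, ∠ = arctan(1825/281) ≈ 81.25°
pole (s+784): 784 + j1825 → |·| = √(784²+1825²) = √3945281 ≈ 1986.3, ∠ = arctan(1825/784) ≈ 66.75°
|L| = 1000 · 3.5476e+06 / 6.6936e+09 ≈ 0.53
Gain = 20 log₁₀(0.53) ≈ -5.51 dB
∠L = 159.40° − 237.87° = -78.47°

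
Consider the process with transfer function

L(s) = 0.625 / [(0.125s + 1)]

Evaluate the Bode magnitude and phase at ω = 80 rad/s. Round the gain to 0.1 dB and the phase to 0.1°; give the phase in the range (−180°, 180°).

-24.1 dB, -84.3°

At ω = 80 rad/s:
pole (1 + j80·0.125) = 1 + j10 → |·| ≈ 10.05, ∠ ≈ 84.29°
|L| = 0.625 · 1 / (10.05) ≈ 0.062189
Gain = 20 log₁₀(0.062189) ≈ -24.13 dB
∠L = (0°) − (84.29°) = -84.29°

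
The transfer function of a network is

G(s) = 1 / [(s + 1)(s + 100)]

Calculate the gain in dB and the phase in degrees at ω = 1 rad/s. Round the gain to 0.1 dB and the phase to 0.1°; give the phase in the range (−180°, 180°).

At s = jω = j1:
pole (s+1): 1 + j1 → |·| = √(1²+1²) = √2 ≈ 1.4142, ∠ = arctan(1/1) ≈ 45.00°
pole (s+100): 100 + j1 → |·| = √(100²+1²) = √10001 ≈ 100, ∠ = arctan(1/100) ≈ 0.57°
|G| = 1 / 141.42 ≈ 0.0070711
Gain = 20 log₁₀(0.0070711) ≈ -43.01 dB
∠G = 0.00° − 45.57° = -45.57°

-43.0 dB, -45.6°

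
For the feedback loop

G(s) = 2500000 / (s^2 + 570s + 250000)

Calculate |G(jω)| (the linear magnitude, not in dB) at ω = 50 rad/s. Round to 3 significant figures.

At s = jω = j50:
quadratic: (j50)² + 570·j50 + 250000 = 247500 + j28500 → |·| ≈ 2.4914e+05, ∠ ≈ 6.57°
|G| = 2500000 / 2.4914e+05 ≈ 10.035

10.0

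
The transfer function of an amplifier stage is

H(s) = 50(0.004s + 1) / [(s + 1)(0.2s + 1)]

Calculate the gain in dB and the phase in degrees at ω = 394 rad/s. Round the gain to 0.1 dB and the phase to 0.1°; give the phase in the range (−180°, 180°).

At ω = 394 rad/s:
zero (1 + j394·0.004) = 1 + j1.576 → |·| ≈ 1.8665, ∠ ≈ 57.60°
pole (1 + j394·1) = 1 + j394 → |·| ≈ 394, ∠ ≈ 89.85°
pole (1 + j394·0.2) = 1 + j78.8 → |·| ≈ 78.806, ∠ ≈ 89.27°
|H| = 50 · 1.8665 / (394 · 78.806) ≈ 0.0030057
Gain = 20 log₁₀(0.0030057) ≈ -50.44 dB
∠H = (57.60°) − (89.85° + 89.27°) = -121.52°

-50.4 dB, -121.5°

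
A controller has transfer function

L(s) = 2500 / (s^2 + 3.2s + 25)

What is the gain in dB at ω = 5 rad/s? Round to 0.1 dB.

At s = jω = j5:
quadratic: (j5)² + 3.2·j5 + 25 = 0 + j16 → |·| ≈ 16, ∠ ≈ 90.00°
|L| = 2500 / 16 ≈ 156.25
Gain = 20 log₁₀(156.25) ≈ 43.88 dB

43.9 dB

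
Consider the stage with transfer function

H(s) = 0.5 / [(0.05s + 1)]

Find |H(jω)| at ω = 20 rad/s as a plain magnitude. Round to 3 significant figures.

At ω = 20 rad/s:
pole (1 + j20·0.05) = 1 + j1 → |·| ≈ 1.4142, ∠ ≈ 45.00°
|H| = 0.5 · 1 / (1.4142) ≈ 0.35356

0.354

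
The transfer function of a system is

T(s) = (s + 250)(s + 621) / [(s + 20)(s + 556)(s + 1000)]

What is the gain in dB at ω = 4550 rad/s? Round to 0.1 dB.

At s = jω = j4550:
zero (s+250): 250 + j4550 → |·| = √(250²+4550²) = √20765000 ≈ 4556.9, ∠ = arctan(4550/250) ≈ 86.86°
zero (s+621): 621 + j4550 → |·| = √(621²+4550²) = √21088141 ≈ 4592.2, ∠ = arctan(4550/621) ≈ 82.23°
pole (s+20): 20 + j4550 → |·| = √(20²+4550²) = √20702900 ≈ 4550, ∠ = arctan(4550/20) ≈ 89.75°
pole (s+556): 556 + j4550 → |·| = √(556²+4550²) = √21011636 ≈ 4583.8, ∠ = arctan(4550/556) ≈ 83.03°
pole (s+1000): 1000 + j4550 → |·| = √(1000²+4550²) = √21702500 ≈ 4658.6, ∠ = arctan(4550/1000) ≈ 77.60°
|T| = 1 · 2.0926e+07 / 9.7161e+10 ≈ 0.00021537
Gain = 20 log₁₀(0.00021537) ≈ -73.34 dB

-73.3 dB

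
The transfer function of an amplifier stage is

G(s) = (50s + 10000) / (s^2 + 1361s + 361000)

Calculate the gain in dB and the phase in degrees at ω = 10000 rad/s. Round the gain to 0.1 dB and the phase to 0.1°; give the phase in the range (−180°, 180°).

-46.1 dB, -83.4°

Substitute s = j10000:
Numerator: 50(j10000) + 10000 = 10000 + j500000
Denominator: (j10000)^2 + 1361(j10000) + 361000 = -99639000 + j13610000
|N| = √(10000² + 500000²) ≈ 5.001e+05, ∠N ≈ 88.85°
|D| = √(99639000² + 13610000²) ≈ 1.0056e+08, ∠D ≈ 172.22°
|G| = 5.001e+05 / 1.0056e+08 ≈ 0.0049732
Gain = 20 log₁₀(0.0049732) ≈ -46.07 dB
∠G = 88.85° − 172.22° = -83.37°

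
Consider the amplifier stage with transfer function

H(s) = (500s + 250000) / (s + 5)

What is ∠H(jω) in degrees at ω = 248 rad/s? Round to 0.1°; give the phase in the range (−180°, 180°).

-62.5°

Substitute s = j248:
Numerator: 500(j248) + 250000 = 250000 + j124000
Denominator: (j248) + 5 = 5 + j248
|N| = √(250000² + 124000²) ≈ 2.7906e+05, ∠N ≈ 26.38°
|D| = √(5² + 248²) ≈ 248.05, ∠D ≈ 88.84°
∠H = 26.38° − 88.84° = -62.46°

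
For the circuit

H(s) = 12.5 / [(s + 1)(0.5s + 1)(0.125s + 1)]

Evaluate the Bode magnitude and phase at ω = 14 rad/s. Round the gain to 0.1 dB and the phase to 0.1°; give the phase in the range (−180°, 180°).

-24.1 dB, 132.0°

At ω = 14 rad/s:
pole (1 + j14·1) = 1 + j14 → |·| ≈ 14.036, ∠ ≈ 85.91°
pole (1 + j14·0.5) = 1 + j7 → |·| ≈ 7.0711, ∠ ≈ 81.87°
pole (1 + j14·0.125) = 1 + j1.75 → |·| ≈ 2.0156, ∠ ≈ 60.26°
|H| = 12.5 · 1 / (14.036 · 7.0711 · 2.0156) ≈ 0.062485
Gain = 20 log₁₀(0.062485) ≈ -24.08 dB
∠H = (0°) − (85.91° + 81.87° + 60.26°) = -228.04° ≡ 131.96° (principal value)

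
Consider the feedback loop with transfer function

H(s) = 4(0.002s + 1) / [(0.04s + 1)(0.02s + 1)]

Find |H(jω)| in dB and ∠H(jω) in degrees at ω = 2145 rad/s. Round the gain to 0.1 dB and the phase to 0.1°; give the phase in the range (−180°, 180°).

-46.4 dB, -101.1°

At ω = 2145 rad/s:
zero (1 + j2145·0.002) = 1 + j4.29 → |·| ≈ 4.405, ∠ ≈ 76.88°
pole (1 + j2145·0.04) = 1 + j85.8 → |·| ≈ 85.806, ∠ ≈ 89.33°
pole (1 + j2145·0.02) = 1 + j42.9 → |·| ≈ 42.912, ∠ ≈ 88.66°
|H| = 4 · 4.405 / (85.806 · 42.912) ≈ 0.0047853
Gain = 20 log₁₀(0.0047853) ≈ -46.40 dB
∠H = (76.88°) − (89.33° + 88.66°) = -101.11°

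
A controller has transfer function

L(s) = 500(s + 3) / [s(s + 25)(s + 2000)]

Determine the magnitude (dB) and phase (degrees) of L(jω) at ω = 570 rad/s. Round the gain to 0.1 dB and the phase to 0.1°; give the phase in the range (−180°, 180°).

-67.5 dB, -103.7°

At s = jω = j570:
zero (s+3): 3 + j570 → |·| = √(3²+570²) = √324909 ≈ 570.01, ∠ = arctan(570/3) ≈ 89.70°
pole (s+25): 25 + j570 → |·| = √(25²+570²) = √325525 ≈ 570.55, ∠ = arctan(570/25) ≈ 87.49°
pole (s+2000): 2000 + j570 → |·| = √(2000²+570²) = √4324900 ≈ 2079.6, ∠ = arctan(570/2000) ≈ 15.91°
pole at origin: |s| = 570, ∠ = 90.00° (in denominator)
|L| = 500 · 570.01 / 6.7631e+08 ≈ 0.00042141
Gain = 20 log₁₀(0.00042141) ≈ -67.51 dB
∠L = 89.70° − 193.40° = -103.70°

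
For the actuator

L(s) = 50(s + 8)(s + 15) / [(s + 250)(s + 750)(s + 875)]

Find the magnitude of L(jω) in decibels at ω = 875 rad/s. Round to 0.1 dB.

At s = jω = j875:
zero (s+8): 8 + j875 → |·| = √(8²+875²) = √765689 ≈ 875.04, ∠ = arctan(875/8) ≈ 89.48°
zero (s+15): 15 + j875 → |·| = √(15²+875²) = √765850 ≈ 875.13, ∠ = arctan(875/15) ≈ 89.02°
pole (s+250): 250 + j875 → |·| = √(250²+875²) = √828125 ≈ 910.01, ∠ = arctan(875/250) ≈ 74.05°
pole (s+750): 750 + j875 → |·| = √(750²+875²) = √1328125 ≈ 1152.4, ∠ = arctan(875/750) ≈ 49.40°
pole (s+875): 875 + j875 → |·| = √(875²+875²) = √1531250 ≈ 1237.4, ∠ = arctan(875/875) ≈ 45.00°
|L| = 50 · 7.6577e+05 / 1.2977e+09 ≈ 0.029505
Gain = 20 log₁₀(0.029505) ≈ -30.60 dB

-30.6 dB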